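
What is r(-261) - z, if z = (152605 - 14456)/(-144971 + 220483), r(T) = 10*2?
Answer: 1372091/75512 ≈ 18.171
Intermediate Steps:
r(T) = 20
z = 138149/75512 ≈ 1.8295
r(-261) - z = 20 - 1*138149/75512 = 20 - 138149/75512 = 1372091/75512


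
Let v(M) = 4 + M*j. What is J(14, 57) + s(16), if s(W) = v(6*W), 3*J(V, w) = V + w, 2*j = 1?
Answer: 227/3 ≈ 75.667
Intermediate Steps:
j = ½ (j = (½)*1 = ½ ≈ 0.50000)
v(M) = 4 + M/2 (v(M) = 4 + M*(½) = 4 + M/2)
J(V, w) = V/3 + w/3 (J(V, w) = (V + w)/3 = V/3 + w/3)
s(W) = 4 + 3*W (s(W) = 4 + (6*W)/2 = 4 + 3*W)
J(14, 57) + s(16) = ((⅓)*14 + (⅓)*57) + (4 + 3*16) = (14/3 + 19) + (4 + 48) = 71/3 + 52 = 227/3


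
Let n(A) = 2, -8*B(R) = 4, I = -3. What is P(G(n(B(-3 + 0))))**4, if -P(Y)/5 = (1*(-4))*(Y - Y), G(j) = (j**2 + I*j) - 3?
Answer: 0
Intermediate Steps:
B(R) = -1/2 (B(R) = -1/8*4 = -1/2)
G(j) = -3 + j**2 - 3*j (G(j) = (j**2 - 3*j) - 3 = -3 + j**2 - 3*j)
P(Y) = 0 (P(Y) = -5*1*(-4)*(Y - Y) = -(-20)*0 = -5*0 = 0)
P(G(n(B(-3 + 0))))**4 = 0**4 = 0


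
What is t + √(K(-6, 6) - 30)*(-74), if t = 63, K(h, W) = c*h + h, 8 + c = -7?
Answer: 63 - 222*√6 ≈ -480.79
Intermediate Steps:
c = -15 (c = -8 - 7 = -15)
K(h, W) = -14*h (K(h, W) = -15*h + h = -14*h)
t + √(K(-6, 6) - 30)*(-74) = 63 + √(-14*(-6) - 30)*(-74) = 63 + √(84 - 30)*(-74) = 63 + √54*(-74) = 63 + (3*√6)*(-74) = 63 - 222*√6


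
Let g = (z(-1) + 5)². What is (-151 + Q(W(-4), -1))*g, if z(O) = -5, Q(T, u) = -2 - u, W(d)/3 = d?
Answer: 0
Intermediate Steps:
W(d) = 3*d
g = 0 (g = (-5 + 5)² = 0² = 0)
(-151 + Q(W(-4), -1))*g = (-151 + (-2 - 1*(-1)))*0 = (-151 + (-2 + 1))*0 = (-151 - 1)*0 = -152*0 = 0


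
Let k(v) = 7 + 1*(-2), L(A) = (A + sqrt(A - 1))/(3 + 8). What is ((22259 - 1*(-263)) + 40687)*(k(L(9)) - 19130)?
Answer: -1208872125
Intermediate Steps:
L(A) = A/11 + sqrt(-1 + A)/11 (L(A) = (A + sqrt(-1 + A))/11 = (A + sqrt(-1 + A))*(1/11) = A/11 + sqrt(-1 + A)/11)
k(v) = 5 (k(v) = 7 - 2 = 5)
((22259 - 1*(-263)) + 40687)*(k(L(9)) - 19130) = ((22259 - 1*(-263)) + 40687)*(5 - 19130) = ((22259 + 263) + 40687)*(-19125) = (22522 + 40687)*(-19125) = 63209*(-19125) = -1208872125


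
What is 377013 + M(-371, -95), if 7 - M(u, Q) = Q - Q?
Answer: 377020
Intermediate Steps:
M(u, Q) = 7 (M(u, Q) = 7 - (Q - Q) = 7 - 1*0 = 7 + 0 = 7)
377013 + M(-371, -95) = 377013 + 7 = 377020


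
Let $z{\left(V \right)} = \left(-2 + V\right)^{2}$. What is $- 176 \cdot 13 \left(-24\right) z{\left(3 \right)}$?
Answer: $54912$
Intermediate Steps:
$- 176 \cdot 13 \left(-24\right) z{\left(3 \right)} = - 176 \cdot 13 \left(-24\right) \left(-2 + 3\right)^{2} = - 176 \left(- 312 \cdot 1^{2}\right) = - 176 \left(\left(-312\right) 1\right) = \left(-176\right) \left(-312\right) = 54912$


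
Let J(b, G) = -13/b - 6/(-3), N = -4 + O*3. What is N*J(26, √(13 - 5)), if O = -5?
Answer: -57/2 ≈ -28.500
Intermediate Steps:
N = -19 (N = -4 - 5*3 = -4 - 15 = -19)
J(b, G) = 2 - 13/b (J(b, G) = -13/b - 6*(-⅓) = -13/b + 2 = 2 - 13/b)
N*J(26, √(13 - 5)) = -19*(2 - 13/26) = -19*(2 - 13*1/26) = -19*(2 - ½) = -19*3/2 = -57/2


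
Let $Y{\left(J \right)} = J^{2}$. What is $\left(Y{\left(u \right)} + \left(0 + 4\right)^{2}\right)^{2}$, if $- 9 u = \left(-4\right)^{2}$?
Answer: $\frac{2408704}{6561} \approx 367.12$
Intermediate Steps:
$u = - \frac{16}{9}$ ($u = - \frac{\left(-4\right)^{2}}{9} = \left(- \frac{1}{9}\right) 16 = - \frac{16}{9} \approx -1.7778$)
$\left(Y{\left(u \right)} + \left(0 + 4\right)^{2}\right)^{2} = \left(\left(- \frac{16}{9}\right)^{2} + \left(0 + 4\right)^{2}\right)^{2} = \left(\frac{256}{81} + 4^{2}\right)^{2} = \left(\frac{256}{81} + 16\right)^{2} = \left(\frac{1552}{81}\right)^{2} = \frac{2408704}{6561}$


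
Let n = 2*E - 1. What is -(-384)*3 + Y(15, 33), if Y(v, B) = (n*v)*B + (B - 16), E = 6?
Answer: 6614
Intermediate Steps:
n = 11 (n = 2*6 - 1 = 12 - 1 = 11)
Y(v, B) = -16 + B + 11*B*v (Y(v, B) = (11*v)*B + (B - 16) = 11*B*v + (-16 + B) = -16 + B + 11*B*v)
-(-384)*3 + Y(15, 33) = -(-384)*3 + (-16 + 33 + 11*33*15) = -32*(-36) + (-16 + 33 + 5445) = 1152 + 5462 = 6614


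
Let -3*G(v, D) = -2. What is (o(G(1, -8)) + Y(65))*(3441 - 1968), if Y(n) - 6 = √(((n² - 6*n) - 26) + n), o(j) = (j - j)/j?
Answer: 8838 + 1473*√3874 ≈ 1.0052e+5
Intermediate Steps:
G(v, D) = ⅔ (G(v, D) = -⅓*(-2) = ⅔)
o(j) = 0 (o(j) = 0/j = 0)
Y(n) = 6 + √(-26 + n² - 5*n) (Y(n) = 6 + √(((n² - 6*n) - 26) + n) = 6 + √((-26 + n² - 6*n) + n) = 6 + √(-26 + n² - 5*n))
(o(G(1, -8)) + Y(65))*(3441 - 1968) = (0 + (6 + √(-26 + 65² - 5*65)))*(3441 - 1968) = (0 + (6 + √(-26 + 4225 - 325)))*1473 = (0 + (6 + √3874))*1473 = (6 + √3874)*1473 = 8838 + 1473*√3874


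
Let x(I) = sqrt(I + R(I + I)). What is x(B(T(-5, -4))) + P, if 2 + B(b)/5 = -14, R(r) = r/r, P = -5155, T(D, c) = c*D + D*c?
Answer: -5155 + I*sqrt(79) ≈ -5155.0 + 8.8882*I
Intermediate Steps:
T(D, c) = 2*D*c (T(D, c) = D*c + D*c = 2*D*c)
R(r) = 1
B(b) = -80 (B(b) = -10 + 5*(-14) = -10 - 70 = -80)
x(I) = sqrt(1 + I) (x(I) = sqrt(I + 1) = sqrt(1 + I))
x(B(T(-5, -4))) + P = sqrt(1 - 80) - 5155 = sqrt(-79) - 5155 = I*sqrt(79) - 5155 = -5155 + I*sqrt(79)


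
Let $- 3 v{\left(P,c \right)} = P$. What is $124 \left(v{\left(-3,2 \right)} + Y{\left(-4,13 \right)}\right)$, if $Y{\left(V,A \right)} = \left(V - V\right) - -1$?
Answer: $248$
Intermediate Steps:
$Y{\left(V,A \right)} = 1$ ($Y{\left(V,A \right)} = 0 + 1 = 1$)
$v{\left(P,c \right)} = - \frac{P}{3}$
$124 \left(v{\left(-3,2 \right)} + Y{\left(-4,13 \right)}\right) = 124 \left(\left(- \frac{1}{3}\right) \left(-3\right) + 1\right) = 124 \left(1 + 1\right) = 124 \cdot 2 = 248$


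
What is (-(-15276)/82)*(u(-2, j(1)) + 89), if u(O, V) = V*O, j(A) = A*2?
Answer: 649230/41 ≈ 15835.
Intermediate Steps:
j(A) = 2*A
u(O, V) = O*V
(-(-15276)/82)*(u(-2, j(1)) + 89) = (-(-15276)/82)*(-4 + 89) = (-(-15276)/82)*(-2*2 + 89) = (-134*(-57/41))*(-4 + 89) = (7638/41)*85 = 649230/41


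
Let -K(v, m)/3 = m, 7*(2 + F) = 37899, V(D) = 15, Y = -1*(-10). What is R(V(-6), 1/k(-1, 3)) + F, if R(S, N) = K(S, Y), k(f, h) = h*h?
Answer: 37675/7 ≈ 5382.1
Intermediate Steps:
Y = 10
k(f, h) = h²
F = 37885/7 (F = -2 + (⅐)*37899 = -2 + 37899/7 = 37885/7 ≈ 5412.1)
K(v, m) = -3*m
R(S, N) = -30 (R(S, N) = -3*10 = -30)
R(V(-6), 1/k(-1, 3)) + F = -30 + 37885/7 = 37675/7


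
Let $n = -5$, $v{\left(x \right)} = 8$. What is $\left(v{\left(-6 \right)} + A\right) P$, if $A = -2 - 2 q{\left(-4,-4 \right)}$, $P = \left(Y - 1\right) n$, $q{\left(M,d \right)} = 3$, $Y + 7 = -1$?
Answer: $0$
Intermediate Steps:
$Y = -8$ ($Y = -7 - 1 = -8$)
$P = 45$ ($P = \left(-8 - 1\right) \left(-5\right) = \left(-9\right) \left(-5\right) = 45$)
$A = -8$ ($A = -2 - 6 = -8$)
$\left(v{\left(-6 \right)} + A\right) P = \left(8 - 8\right) 45 = 0 \cdot 45 = 0$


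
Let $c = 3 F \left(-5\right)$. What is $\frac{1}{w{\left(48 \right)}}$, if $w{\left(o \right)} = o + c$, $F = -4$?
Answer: $\frac{1}{108} \approx 0.0092593$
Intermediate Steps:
$c = 60$ ($c = 3 \left(-4\right) \left(-5\right) = \left(-12\right) \left(-5\right) = 60$)
$w{\left(o \right)} = 60 + o$ ($w{\left(o \right)} = o + 60 = 60 + o$)
$\frac{1}{w{\left(48 \right)}} = \frac{1}{60 + 48} = \frac{1}{108}$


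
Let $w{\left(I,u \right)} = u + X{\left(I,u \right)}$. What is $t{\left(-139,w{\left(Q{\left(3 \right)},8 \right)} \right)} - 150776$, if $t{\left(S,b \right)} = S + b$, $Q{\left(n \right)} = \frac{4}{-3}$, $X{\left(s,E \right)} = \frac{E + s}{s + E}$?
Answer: $-150906$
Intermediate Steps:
$X{\left(s,E \right)} = 1$ ($X{\left(s,E \right)} = \frac{E + s}{E + s} = 1$)
$Q{\left(n \right)} = - \frac{4}{3}$ ($Q{\left(n \right)} = 4 \left(- \frac{1}{3}\right) = - \frac{4}{3}$)
$w{\left(I,u \right)} = 1 + u$ ($w{\left(I,u \right)} = u + 1 = 1 + u$)
$t{\left(-139,w{\left(Q{\left(3 \right)},8 \right)} \right)} - 150776 = \left(-139 + \left(1 + 8\right)\right) - 150776 = \left(-139 + 9\right) - 150776 = -130 - 150776 = -150906$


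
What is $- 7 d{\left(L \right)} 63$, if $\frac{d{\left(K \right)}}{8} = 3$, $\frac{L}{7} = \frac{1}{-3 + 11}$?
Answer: $-10584$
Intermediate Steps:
$L = \frac{7}{8}$ ($L = \frac{7}{-3 + 11} = \frac{7}{8} \approx 0.875$)
$d{\left(K \right)} = 24$ ($d{\left(K \right)} = 8 \cdot 3 = 24$)
$- 7 d{\left(L \right)} 63 = - 7 \cdot 24 \cdot 63 = - 168 \cdot 63 = \left(-1\right) 10584 = -10584$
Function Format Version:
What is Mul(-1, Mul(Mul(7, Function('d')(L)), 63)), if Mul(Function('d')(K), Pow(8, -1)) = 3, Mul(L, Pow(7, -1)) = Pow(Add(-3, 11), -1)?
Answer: -10584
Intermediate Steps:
L = Rational(7, 8) (L = Mul(7, Pow(Add(-3, 11), -1)) = Mul(7, Pow(8, -1)) = Mul(7, Rational(1, 8)) = Rational(7, 8) ≈ 0.87500)
Function('d')(K) = 24 (Function('d')(K) = Mul(8, 3) = 24)
Mul(-1, Mul(Mul(7, Function('d')(L)), 63)) = Mul(-1, Mul(Mul(7, 24), 63)) = Mul(-1, Mul(168, 63)) = Mul(-1, 10584) = -10584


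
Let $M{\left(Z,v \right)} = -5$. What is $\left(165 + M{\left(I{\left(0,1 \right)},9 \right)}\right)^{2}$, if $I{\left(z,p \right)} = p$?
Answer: $25600$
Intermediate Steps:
$\left(165 + M{\left(I{\left(0,1 \right)},9 \right)}\right)^{2} = \left(165 - 5\right)^{2} = 160^{2} = 25600$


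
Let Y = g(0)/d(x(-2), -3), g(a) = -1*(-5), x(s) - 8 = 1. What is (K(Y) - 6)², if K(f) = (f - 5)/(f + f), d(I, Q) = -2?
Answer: 81/4 ≈ 20.250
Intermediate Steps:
x(s) = 9 (x(s) = 8 + 1 = 9)
g(a) = 5
Y = -5/2 (Y = 5/(-2) = 5*(-½) = -5/2 ≈ -2.5000)
K(f) = (-5 + f)/(2*f) (K(f) = (-5 + f)/((2*f)) = (-5 + f)*(1/(2*f)) = (-5 + f)/(2*f))
(K(Y) - 6)² = ((-5 - 5/2)/(2*(-5/2)) - 6)² = ((½)*(-⅖)*(-15/2) - 6)² = (3/2 - 6)² = (-9/2)² = 81/4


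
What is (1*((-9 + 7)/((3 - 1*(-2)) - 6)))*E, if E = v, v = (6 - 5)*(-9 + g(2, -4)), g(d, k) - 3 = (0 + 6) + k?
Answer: -8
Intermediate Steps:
g(d, k) = 9 + k (g(d, k) = 3 + ((0 + 6) + k) = 3 + (6 + k) = 9 + k)
v = -4 (v = (6 - 5)*(-9 + (9 - 4)) = 1*(-9 + 5) = 1*(-4) = -4)
E = -4
(1*((-9 + 7)/((3 - 1*(-2)) - 6)))*E = (1*((-9 + 7)/((3 - 1*(-2)) - 6)))*(-4) = (1*(-2/((3 + 2) - 6)))*(-4) = (1*(-2/(5 - 6)))*(-4) = (1*(-2/(-1)))*(-4) = (1*(-2*(-1)))*(-4) = (1*2)*(-4) = 2*(-4) = -8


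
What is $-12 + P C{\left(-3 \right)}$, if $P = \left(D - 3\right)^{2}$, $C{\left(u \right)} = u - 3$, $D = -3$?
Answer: $-228$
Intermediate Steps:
$C{\left(u \right)} = -3 + u$
$P = 36$ ($P = \left(-3 - 3\right)^{2} = \left(-6\right)^{2} = 36$)
$-12 + P C{\left(-3 \right)} = -12 + 36 \left(-3 - 3\right) = -12 + 36 \left(-6\right) = -12 - 216 = -228$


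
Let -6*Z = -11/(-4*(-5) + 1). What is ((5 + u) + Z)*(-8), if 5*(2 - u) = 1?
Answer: -17356/315 ≈ -55.098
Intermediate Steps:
Z = 11/126 (Z = -(-11)/(6*(-4*(-5) + 1)) = -(-11)/(6*(20 + 1)) = -(-11)/(6*21) = -⅙*(-11/21) = 11/126 ≈ 0.087302)
u = 9/5 (u = 2 - ⅕*1 = 2 - ⅕ = 9/5 ≈ 1.8000)
((5 + u) + Z)*(-8) = ((5 + 9/5) + 11/126)*(-8) = (34/5 + 11/126)*(-8) = (4339/630)*(-8) = -17356/315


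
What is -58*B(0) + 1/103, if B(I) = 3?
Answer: -17921/103 ≈ -173.99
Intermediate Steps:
-58*B(0) + 1/103 = -58*3 + 1/103 = -174 + 1/103 = -17921/103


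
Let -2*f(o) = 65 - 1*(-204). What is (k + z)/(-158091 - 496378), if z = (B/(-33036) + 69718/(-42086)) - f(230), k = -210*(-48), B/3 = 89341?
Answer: -214972401201/13787015157364 ≈ -0.015592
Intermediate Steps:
B = 268023 (B = 3*89341 = 268023)
k = 10080
f(o) = -269/2 (f(o) = -(65 - 1*(-204))/2 = -(65 + 204)/2 = -1/2*269 = -269/2)
z = 2627564721/21065956 (z = (268023/(-33036) + 69718/(-42086)) - 1*(-269/2) = (268023*(-1/33036) + 69718*(-1/42086)) + 269/2 = (-89341/11012 - 3169/1913) + 269/2 = -205806361/21065956 + 269/2 = 2627564721/21065956 ≈ 124.73)
(k + z)/(-158091 - 496378) = (10080 + 2627564721/21065956)/(-158091 - 496378) = (214972401201/21065956)/(-654469) = (214972401201/21065956)*(-1/654469) = -214972401201/13787015157364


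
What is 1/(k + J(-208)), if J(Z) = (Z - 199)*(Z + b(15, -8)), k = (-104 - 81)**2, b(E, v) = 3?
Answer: 1/117660 ≈ 8.4991e-6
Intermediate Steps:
k = 34225 (k = (-185)**2 = 34225)
J(Z) = (-199 + Z)*(3 + Z) (J(Z) = (Z - 199)*(Z + 3) = (-199 + Z)*(3 + Z))
1/(k + J(-208)) = 1/(34225 + (-597 + (-208)**2 - 196*(-208))) = 1/(34225 + (-597 + 43264 + 40768)) = 1/(34225 + 83435) = 1/117660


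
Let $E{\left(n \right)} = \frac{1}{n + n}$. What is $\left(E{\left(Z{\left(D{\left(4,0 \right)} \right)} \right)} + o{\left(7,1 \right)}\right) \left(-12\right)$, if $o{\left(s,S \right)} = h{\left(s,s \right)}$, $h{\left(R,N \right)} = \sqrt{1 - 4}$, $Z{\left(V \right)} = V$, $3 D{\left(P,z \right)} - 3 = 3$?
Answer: $-3 - 12 i \sqrt{3} \approx -3.0 - 20.785 i$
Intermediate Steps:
$D{\left(P,z \right)} = 2$ ($D{\left(P,z \right)} = 1 + \frac{1}{3} \cdot 3 = 1 + 1 = 2$)
$h{\left(R,N \right)} = i \sqrt{3}$ ($h{\left(R,N \right)} = \sqrt{-3} = i \sqrt{3}$)
$o{\left(s,S \right)} = i \sqrt{3}$
$E{\left(n \right)} = \frac{1}{2 n}$
$\left(E{\left(Z{\left(D{\left(4,0 \right)} \right)} \right)} + o{\left(7,1 \right)}\right) \left(-12\right) = \left(\frac{1}{2 \cdot 2} + i \sqrt{3}\right) \left(-12\right) = \left(\frac{1}{2} \cdot \frac{1}{2} + i \sqrt{3}\right) \left(-12\right) = \left(\frac{1}{4} + i \sqrt{3}\right) \left(-12\right) = -3 - 12 i \sqrt{3}$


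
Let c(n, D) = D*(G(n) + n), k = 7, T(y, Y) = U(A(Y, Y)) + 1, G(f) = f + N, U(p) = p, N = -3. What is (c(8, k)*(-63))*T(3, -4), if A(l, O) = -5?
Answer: 22932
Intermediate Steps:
G(f) = -3 + f (G(f) = f - 3 = -3 + f)
T(y, Y) = -4 (T(y, Y) = -5 + 1 = -4)
c(n, D) = D*(-3 + 2*n) (c(n, D) = D*((-3 + n) + n) = D*(-3 + 2*n))
(c(8, k)*(-63))*T(3, -4) = ((7*(-3 + 2*8))*(-63))*(-4) = ((7*(-3 + 16))*(-63))*(-4) = ((7*13)*(-63))*(-4) = (91*(-63))*(-4) = -5733*(-4) = 22932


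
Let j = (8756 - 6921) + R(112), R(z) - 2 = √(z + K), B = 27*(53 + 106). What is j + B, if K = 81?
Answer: 6130 + √193 ≈ 6143.9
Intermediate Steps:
B = 4293 (B = 27*159 = 4293)
R(z) = 2 + √(81 + z) (R(z) = 2 + √(z + 81) = 2 + √(81 + z))
j = 1837 + √193 (j = (8756 - 6921) + (2 + √(81 + 112)) = 1835 + (2 + √193) = 1837 + √193 ≈ 1850.9)
j + B = (1837 + √193) + 4293 = 6130 + √193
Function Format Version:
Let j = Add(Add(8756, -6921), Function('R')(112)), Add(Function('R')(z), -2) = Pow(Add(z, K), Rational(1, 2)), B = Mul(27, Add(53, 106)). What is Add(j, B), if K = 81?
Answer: Add(6130, Pow(193, Rational(1, 2))) ≈ 6143.9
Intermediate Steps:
B = 4293 (B = Mul(27, 159) = 4293)
Function('R')(z) = Add(2, Pow(Add(81, z), Rational(1, 2))) (Function('R')(z) = Add(2, Pow(Add(z, 81), Rational(1, 2))) = Add(2, Pow(Add(81, z), Rational(1, 2))))
j = Add(1837, Pow(193, Rational(1, 2))) (j = Add(Add(8756, -6921), Add(2, Pow(Add(81, 112), Rational(1, 2)))) = Add(1835, Add(2, Pow(193, Rational(1, 2)))) = Add(1837, Pow(193, Rational(1, 2))) ≈ 1850.9)
Add(j, B) = Add(Add(1837, Pow(193, Rational(1, 2))), 4293) = Add(6130, Pow(193, Rational(1, 2)))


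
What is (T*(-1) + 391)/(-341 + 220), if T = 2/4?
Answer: -71/22 ≈ -3.2273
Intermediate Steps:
T = ½ (T = 2*(¼) = ½ ≈ 0.50000)
(T*(-1) + 391)/(-341 + 220) = ((½)*(-1) + 391)/(-341 + 220) = (-½ + 391)/(-121) = (781/2)*(-1/121) = -71/22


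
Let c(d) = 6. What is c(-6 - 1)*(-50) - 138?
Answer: -438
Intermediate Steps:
c(-6 - 1)*(-50) - 138 = 6*(-50) - 138 = -300 - 138 = -438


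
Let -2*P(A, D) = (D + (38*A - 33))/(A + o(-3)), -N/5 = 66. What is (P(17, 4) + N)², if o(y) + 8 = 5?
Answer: 97160449/784 ≈ 1.2393e+5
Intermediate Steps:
N = -330 (N = -5*66 = -330)
o(y) = -3 (o(y) = -8 + 5 = -3)
P(A, D) = -(-33 + D + 38*A)/(2*(-3 + A)) (P(A, D) = -(D + (38*A - 33))/(2*(A - 3)) = -(D + (-33 + 38*A))/(2*(-3 + A)) = -(-33 + D + 38*A)/(2*(-3 + A)))
(P(17, 4) + N)² = ((33 - 1*4 - 38*17)/(2*(-3 + 17)) - 330)² = ((½)*(33 - 4 - 646)/14 - 330)² = ((½)*(1/14)*(-617) - 330)² = (-617/28 - 330)² = (-9857/28)² = 97160449/784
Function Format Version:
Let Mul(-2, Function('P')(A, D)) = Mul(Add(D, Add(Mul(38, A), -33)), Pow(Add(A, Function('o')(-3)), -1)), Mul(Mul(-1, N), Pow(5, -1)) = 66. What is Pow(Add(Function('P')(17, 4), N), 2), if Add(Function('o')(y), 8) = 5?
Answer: Rational(97160449, 784) ≈ 1.2393e+5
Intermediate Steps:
N = -330 (N = Mul(-5, 66) = -330)
Function('o')(y) = -3 (Function('o')(y) = Add(-8, 5) = -3)
Function('P')(A, D) = Mul(Rational(-1, 2), Pow(Add(-3, A), -1), Add(-33, D, Mul(38, A))) (Function('P')(A, D) = Mul(Rational(-1, 2), Mul(Add(D, Add(Mul(38, A), -33)), Pow(Add(A, -3), -1))) = Mul(Rational(-1, 2), Mul(Add(D, Add(-33, Mul(38, A))), Pow(Add(-3, A), -1))) = Mul(Rational(-1, 2), Mul(Add(-33, D, Mul(38, A)), Pow(Add(-3, A), -1))) = Mul(Rational(-1, 2), Mul(Pow(Add(-3, A), -1), Add(-33, D, Mul(38, A)))) = Mul(Rational(-1, 2), Pow(Add(-3, A), -1), Add(-33, D, Mul(38, A))))
Pow(Add(Function('P')(17, 4), N), 2) = Pow(Add(Mul(Rational(1, 2), Pow(Add(-3, 17), -1), Add(33, Mul(-1, 4), Mul(-38, 17))), -330), 2) = Pow(Add(Mul(Rational(1, 2), Pow(14, -1), Add(33, -4, -646)), -330), 2) = Pow(Add(Mul(Rational(1, 2), Rational(1, 14), -617), -330), 2) = Pow(Add(Rational(-617, 28), -330), 2) = Pow(Rational(-9857, 28), 2) = Rational(97160449, 784)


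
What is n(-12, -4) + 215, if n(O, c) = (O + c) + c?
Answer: 195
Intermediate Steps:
n(O, c) = O + 2*c
n(-12, -4) + 215 = (-12 + 2*(-4)) + 215 = (-12 - 8) + 215 = -20 + 215 = 195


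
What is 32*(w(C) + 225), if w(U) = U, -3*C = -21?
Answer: 7424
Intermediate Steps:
C = 7 (C = -⅓*(-21) = 7)
32*(w(C) + 225) = 32*(7 + 225) = 32*232 = 7424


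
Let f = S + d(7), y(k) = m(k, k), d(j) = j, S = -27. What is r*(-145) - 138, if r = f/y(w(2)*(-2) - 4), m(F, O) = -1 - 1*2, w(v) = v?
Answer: -3314/3 ≈ -1104.7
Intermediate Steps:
m(F, O) = -3 (m(F, O) = -1 - 2 = -3)
y(k) = -3
f = -20 (f = -27 + 7 = -20)
r = 20/3 (r = -20/(-3) = -20*(-⅓) = 20/3 ≈ 6.6667)
r*(-145) - 138 = (20/3)*(-145) - 138 = -2900/3 - 138 = -3314/3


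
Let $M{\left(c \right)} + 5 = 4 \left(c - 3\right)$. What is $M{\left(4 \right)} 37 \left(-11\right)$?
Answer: $407$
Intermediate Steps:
$M{\left(c \right)} = -17 + 4 c$ ($M{\left(c \right)} = -5 + 4 \left(c - 3\right) = -5 + 4 \left(-3 + c\right) = -5 + \left(-12 + 4 c\right) = -17 + 4 c$)
$M{\left(4 \right)} 37 \left(-11\right) = \left(-17 + 4 \cdot 4\right) 37 \left(-11\right) = \left(-17 + 16\right) 37 \left(-11\right) = \left(-1\right) 37 \left(-11\right) = \left(-37\right) \left(-11\right) = 407$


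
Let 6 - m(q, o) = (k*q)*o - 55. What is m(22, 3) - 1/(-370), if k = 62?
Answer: -1491469/370 ≈ -4031.0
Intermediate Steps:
m(q, o) = 61 - 62*o*q (m(q, o) = 6 - ((62*q)*o - 55) = 6 - (62*o*q - 55) = 6 - (-55 + 62*o*q) = 6 + (55 - 62*o*q) = 61 - 62*o*q)
m(22, 3) - 1/(-370) = (61 - 62*3*22) - 1/(-370) = (61 - 4092) - 1*(-1/370) = -4031 + 1/370 = -1491469/370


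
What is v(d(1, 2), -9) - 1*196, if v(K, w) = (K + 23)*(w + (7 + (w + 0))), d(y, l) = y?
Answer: -460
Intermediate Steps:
v(K, w) = (7 + 2*w)*(23 + K) (v(K, w) = (23 + K)*(w + (7 + w)) = (23 + K)*(7 + 2*w) = (7 + 2*w)*(23 + K))
v(d(1, 2), -9) - 1*196 = (161 + 7*1 + 46*(-9) + 2*1*(-9)) - 1*196 = (161 + 7 - 414 - 18) - 196 = -264 - 196 = -460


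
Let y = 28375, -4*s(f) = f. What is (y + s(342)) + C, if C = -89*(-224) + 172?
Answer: 96795/2 ≈ 48398.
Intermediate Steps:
s(f) = -f/4
C = 20108 (C = 19936 + 172 = 20108)
(y + s(342)) + C = (28375 - ¼*342) + 20108 = (28375 - 171/2) + 20108 = 56579/2 + 20108 = 96795/2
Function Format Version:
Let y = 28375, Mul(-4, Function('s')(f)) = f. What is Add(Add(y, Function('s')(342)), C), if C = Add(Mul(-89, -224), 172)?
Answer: Rational(96795, 2) ≈ 48398.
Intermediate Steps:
Function('s')(f) = Mul(Rational(-1, 4), f)
C = 20108 (C = Add(19936, 172) = 20108)
Add(Add(y, Function('s')(342)), C) = Add(Add(28375, Mul(Rational(-1, 4), 342)), 20108) = Add(Add(28375, Rational(-171, 2)), 20108) = Add(Rational(56579, 2), 20108) = Rational(96795, 2)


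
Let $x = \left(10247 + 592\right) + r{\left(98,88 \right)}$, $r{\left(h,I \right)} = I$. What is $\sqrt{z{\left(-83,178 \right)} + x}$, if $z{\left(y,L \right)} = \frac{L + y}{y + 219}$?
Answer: $\frac{\sqrt{50529678}}{68} \approx 104.54$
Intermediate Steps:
$z{\left(y,L \right)} = \frac{L + y}{219 + y}$
$x = 10927$ ($x = \left(10247 + 592\right) + 88 = 10839 + 88 = 10927$)
$\sqrt{z{\left(-83,178 \right)} + x} = \sqrt{\frac{178 - 83}{219 - 83} + 10927} = \sqrt{\frac{1}{136} \cdot 95 + 10927} = \sqrt{\frac{95}{136} + 10927} = \sqrt{\frac{1486167}{136}} = \frac{\sqrt{50529678}}{68}$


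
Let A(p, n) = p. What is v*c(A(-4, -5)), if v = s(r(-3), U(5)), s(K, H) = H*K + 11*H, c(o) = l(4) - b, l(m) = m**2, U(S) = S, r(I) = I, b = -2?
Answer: 720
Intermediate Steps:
c(o) = 18 (c(o) = 4**2 - 1*(-2) = 16 + 2 = 18)
s(K, H) = 11*H + H*K
v = 40 (v = 5*(11 - 3) = 5*8 = 40)
v*c(A(-4, -5)) = 40*18 = 720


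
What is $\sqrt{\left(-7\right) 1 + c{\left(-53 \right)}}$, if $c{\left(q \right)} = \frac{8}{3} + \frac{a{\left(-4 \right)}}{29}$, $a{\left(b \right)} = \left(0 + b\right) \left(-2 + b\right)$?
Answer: $\frac{i \sqrt{26535}}{87} \approx 1.8724 i$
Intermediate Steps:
$a{\left(b \right)} = b \left(-2 + b\right)$
$c{\left(q \right)} = \frac{304}{87}$ ($c{\left(q \right)} = \frac{8}{3} + \frac{\left(-4\right) \left(-2 - 4\right)}{29} = 8 \cdot \frac{1}{3} + \left(-4\right) \left(-6\right) \frac{1}{29} = \frac{8}{3} + 24 \cdot \frac{1}{29} = \frac{8}{3} + \frac{24}{29} = \frac{304}{87}$)
$\sqrt{\left(-7\right) 1 + c{\left(-53 \right)}} = \sqrt{\left(-7\right) 1 + \frac{304}{87}} = \sqrt{-7 + \frac{304}{87}} = \sqrt{- \frac{305}{87}} = \frac{i \sqrt{26535}}{87}$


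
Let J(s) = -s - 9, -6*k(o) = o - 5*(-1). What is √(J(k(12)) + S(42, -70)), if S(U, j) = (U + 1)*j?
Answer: I*√108582/6 ≈ 54.92*I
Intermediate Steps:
S(U, j) = j*(1 + U) (S(U, j) = (1 + U)*j = j*(1 + U))
k(o) = -⅚ - o/6 (k(o) = -(o - 5*(-1))/6 = -(o + 5)/6 = -(5 + o)/6 = -⅚ - o/6)
J(s) = -9 - s
√(J(k(12)) + S(42, -70)) = √((-9 - (-⅚ - ⅙*12)) - 70*(1 + 42)) = √((-9 - (-⅚ - 2)) - 70*43) = √((-9 - 1*(-17/6)) - 3010) = √((-9 + 17/6) - 3010) = √(-37/6 - 3010) = √(-18097/6) = I*√108582/6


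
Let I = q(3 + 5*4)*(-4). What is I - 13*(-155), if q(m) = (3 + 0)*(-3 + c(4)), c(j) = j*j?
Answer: 1859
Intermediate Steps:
c(j) = j²
q(m) = 39 (q(m) = (3 + 0)*(-3 + 4²) = 3*(-3 + 16) = 3*13 = 39)
I = -156 (I = 39*(-4) = -156)
I - 13*(-155) = -156 - 13*(-155) = -156 + 2015 = 1859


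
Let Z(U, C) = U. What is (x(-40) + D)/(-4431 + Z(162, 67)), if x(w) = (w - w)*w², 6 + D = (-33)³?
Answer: 11981/1423 ≈ 8.4195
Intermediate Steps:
D = -35943 (D = -6 + (-33)³ = -6 - 35937 = -35943)
x(w) = 0 (x(w) = 0*w² = 0)
(x(-40) + D)/(-4431 + Z(162, 67)) = (0 - 35943)/(-4431 + 162) = -35943/(-4269) = -35943*(-1/4269) = 11981/1423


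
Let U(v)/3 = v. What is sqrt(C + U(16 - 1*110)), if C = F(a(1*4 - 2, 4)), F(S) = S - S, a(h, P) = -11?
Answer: I*sqrt(282) ≈ 16.793*I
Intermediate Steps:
U(v) = 3*v
F(S) = 0
C = 0
sqrt(C + U(16 - 1*110)) = sqrt(0 + 3*(16 - 1*110)) = sqrt(0 + 3*(16 - 110)) = sqrt(0 + 3*(-94)) = sqrt(0 - 282) = sqrt(-282) = I*sqrt(282)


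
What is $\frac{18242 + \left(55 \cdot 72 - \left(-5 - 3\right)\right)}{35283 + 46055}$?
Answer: $\frac{11105}{40669} \approx 0.27306$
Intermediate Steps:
$\frac{18242 + \left(55 \cdot 72 - \left(-5 - 3\right)\right)}{35283 + 46055} = \frac{18242 + \left(3960 - -8\right)}{81338} = \left(18242 + \left(3960 + 8\right)\right) \frac{1}{81338} = \left(18242 + 3968\right) \frac{1}{81338} = 22210 \cdot \frac{1}{81338} = \frac{11105}{40669}$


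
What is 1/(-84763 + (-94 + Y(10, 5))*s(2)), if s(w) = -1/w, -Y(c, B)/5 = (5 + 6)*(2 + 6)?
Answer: -1/84496 ≈ -1.1835e-5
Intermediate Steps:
Y(c, B) = -440 (Y(c, B) = -5*(5 + 6)*(2 + 6) = -55*8 = -5*88 = -440)
1/(-84763 + (-94 + Y(10, 5))*s(2)) = 1/(-84763 + (-94 - 440)*(-1/2)) = 1/(-84763 - (-534)/2) = 1/(-84763 - 534*(-½)) = 1/(-84763 + 267) = 1/(-84496) = -1/84496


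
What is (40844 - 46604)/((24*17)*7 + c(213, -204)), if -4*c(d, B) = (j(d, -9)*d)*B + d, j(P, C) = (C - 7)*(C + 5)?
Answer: -7680/930713 ≈ -0.0082517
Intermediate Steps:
j(P, C) = (-7 + C)*(5 + C)
c(d, B) = -d/4 - 16*B*d (c(d, B) = -(((-35 + (-9)**2 - 2*(-9))*d)*B + d)/4 = -(((-35 + 81 + 18)*d)*B + d)/4 = -((64*d)*B + d)/4 = -(64*B*d + d)/4 = -(d + 64*B*d)/4 = -d/4 - 16*B*d)
(40844 - 46604)/((24*17)*7 + c(213, -204)) = (40844 - 46604)/((24*17)*7 - 1/4*213*(1 + 64*(-204))) = -5760/(408*7 - 1/4*213*(1 - 13056)) = -5760/(2856 - 1/4*213*(-13055)) = -5760/(2856 + 2780715/4) = -5760/2792139/4 = -5760*4/2792139 = -7680/930713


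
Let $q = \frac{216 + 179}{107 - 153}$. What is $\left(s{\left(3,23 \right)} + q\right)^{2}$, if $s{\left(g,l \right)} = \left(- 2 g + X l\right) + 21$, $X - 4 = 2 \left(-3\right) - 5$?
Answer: $\frac{50566321}{2116} \approx 23897.0$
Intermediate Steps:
$X = -7$ ($X = 4 + \left(2 \left(-3\right) - 5\right) = 4 - 11 = -7$)
$q = - \frac{395}{46}$ ($q = \frac{395}{-46} = 395 \left(- \frac{1}{46}\right) = - \frac{395}{46} \approx -8.587$)
$s{\left(g,l \right)} = 21 - 7 l - 2 g$ ($s{\left(g,l \right)} = \left(- 2 g - 7 l\right) + 21 = \left(- 7 l - 2 g\right) + 21 = 21 - 7 l - 2 g$)
$\left(s{\left(3,23 \right)} + q\right)^{2} = \left(\left(21 - 161 - 6\right) - \frac{395}{46}\right)^{2} = \left(-146 - \frac{395}{46}\right)^{2} = \left(- \frac{7111}{46}\right)^{2} = \frac{50566321}{2116}$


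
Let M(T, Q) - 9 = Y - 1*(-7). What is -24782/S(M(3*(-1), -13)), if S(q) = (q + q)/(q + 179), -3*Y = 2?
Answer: -7223953/46 ≈ -1.5704e+5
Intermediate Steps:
Y = -2/3 (Y = -1/3*2 = -2/3 ≈ -0.66667)
M(T, Q) = 46/3 (M(T, Q) = 9 + (-2/3 - 1*(-7)) = 9 + (-2/3 + 7) = 9 + 19/3 = 46/3)
S(q) = 2*q/(179 + q) (S(q) = (2*q)/(179 + q) = 2*q/(179 + q))
-24782/S(M(3*(-1), -13)) = -24782/(2*(46/3)/(179 + 46/3)) = -24782/(2*(46/3)/(583/3)) = -24782/(2*(46/3)*(3/583)) = -24782/92/583 = -24782*583/92 = -7223953/46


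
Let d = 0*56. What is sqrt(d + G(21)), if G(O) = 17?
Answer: sqrt(17) ≈ 4.1231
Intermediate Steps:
d = 0
sqrt(d + G(21)) = sqrt(0 + 17) = sqrt(17)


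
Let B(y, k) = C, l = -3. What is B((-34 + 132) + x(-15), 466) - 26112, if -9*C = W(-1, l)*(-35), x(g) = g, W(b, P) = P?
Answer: -78371/3 ≈ -26124.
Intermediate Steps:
C = -35/3 (C = -(-1)*(-35)/3 = -⅑*105 = -35/3 ≈ -11.667)
B(y, k) = -35/3
B((-34 + 132) + x(-15), 466) - 26112 = -35/3 - 26112 = -78371/3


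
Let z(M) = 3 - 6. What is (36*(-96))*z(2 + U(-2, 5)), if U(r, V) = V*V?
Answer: 10368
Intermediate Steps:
U(r, V) = V²
z(M) = -3
(36*(-96))*z(2 + U(-2, 5)) = (36*(-96))*(-3) = -3456*(-3) = 10368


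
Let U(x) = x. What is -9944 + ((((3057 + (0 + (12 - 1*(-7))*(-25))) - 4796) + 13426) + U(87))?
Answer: 1355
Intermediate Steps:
-9944 + ((((3057 + (0 + (12 - 1*(-7))*(-25))) - 4796) + 13426) + U(87)) = -9944 + ((((3057 + (0 + (12 - 1*(-7))*(-25))) - 4796) + 13426) + 87) = -9944 + ((((3057 + (0 + (12 + 7)*(-25))) - 4796) + 13426) + 87) = -9944 + ((((3057 + (0 + 19*(-25))) - 4796) + 13426) + 87) = -9944 + ((((3057 + (0 - 475)) - 4796) + 13426) + 87) = -9944 + ((((3057 - 475) - 4796) + 13426) + 87) = -9944 + (((2582 - 4796) + 13426) + 87) = -9944 + ((-2214 + 13426) + 87) = -9944 + (11212 + 87) = -9944 + 11299 = 1355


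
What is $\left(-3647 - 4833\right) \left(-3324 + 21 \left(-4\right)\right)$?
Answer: $28899840$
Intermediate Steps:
$\left(-3647 - 4833\right) \left(-3324 + 21 \left(-4\right)\right) = - 8480 \left(-3324 - 84\right) = \left(-8480\right) \left(-3408\right) = 28899840$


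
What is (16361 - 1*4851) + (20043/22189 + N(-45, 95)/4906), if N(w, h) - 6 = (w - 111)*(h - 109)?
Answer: 626558354104/54429617 ≈ 11511.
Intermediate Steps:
N(w, h) = 6 + (-111 + w)*(-109 + h) (N(w, h) = 6 + (w - 111)*(h - 109) = 6 + (-111 + w)*(-109 + h))
(16361 - 1*4851) + (20043/22189 + N(-45, 95)/4906) = (16361 - 1*4851) + (20043/22189 + (12105 - 111*95 - 109*(-45) + 95*(-45))/4906) = (16361 - 4851) + (20043*(1/22189) + (12105 - 10545 + 4905 - 4275)*(1/4906)) = 11510 + (20043/22189 + 2190*(1/4906)) = 11510 + (20043/22189 + 1095/2453) = 11510 + 73462434/54429617 = 626558354104/54429617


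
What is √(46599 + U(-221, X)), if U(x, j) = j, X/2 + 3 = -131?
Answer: √46331 ≈ 215.25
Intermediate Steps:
X = -268 (X = -6 + 2*(-131) = -6 - 262 = -268)
√(46599 + U(-221, X)) = √(46599 - 268) = √46331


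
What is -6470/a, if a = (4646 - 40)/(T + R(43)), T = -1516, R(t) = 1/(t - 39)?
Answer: 417315/196 ≈ 2129.2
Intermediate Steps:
R(t) = 1/(-39 + t)
a = -392/129 (a = (4646 - 40)/(-1516 + 1/(-39 + 43)) = 4606/(-1516 + 1/4) = 4606/(-1516 + ¼) = 4606/(-6063/4) = 4606*(-4/6063) = -392/129 ≈ -3.0388)
-6470/a = -6470/(-392/129) = -6470*(-129/392) = 417315/196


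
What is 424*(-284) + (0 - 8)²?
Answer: -120352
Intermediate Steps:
424*(-284) + (0 - 8)² = -120416 + (-8)² = -120416 + 64 = -120352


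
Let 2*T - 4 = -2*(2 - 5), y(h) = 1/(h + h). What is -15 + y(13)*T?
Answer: -385/26 ≈ -14.808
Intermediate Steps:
y(h) = 1/(2*h)
T = 5 (T = 2 + (-2*(2 - 5))/2 = 2 + (-2*(-3))/2 = 2 + (1/2)*6 = 2 + 3 = 5)
-15 + y(13)*T = -15 + ((1/2)/13)*5 = -15 + ((1/2)*(1/13))*5 = -15 + (1/26)*5 = -15 + 5/26 = -385/26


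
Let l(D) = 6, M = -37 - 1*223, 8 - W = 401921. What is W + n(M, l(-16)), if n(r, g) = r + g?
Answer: -402167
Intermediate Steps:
W = -401913 (W = 8 - 1*401921 = 8 - 401921 = -401913)
M = -260 (M = -37 - 223 = -260)
n(r, g) = g + r
W + n(M, l(-16)) = -401913 + (6 - 260) = -401913 - 254 = -402167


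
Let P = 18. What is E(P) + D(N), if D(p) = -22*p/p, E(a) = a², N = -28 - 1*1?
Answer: 302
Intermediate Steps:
N = -29 (N = -28 - 1 = -29)
D(p) = -22 (D(p) = -22*1 = -22)
E(P) + D(N) = 18² - 22 = 324 - 22 = 302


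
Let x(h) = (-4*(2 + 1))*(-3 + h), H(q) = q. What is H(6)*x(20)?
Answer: -1224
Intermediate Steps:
x(h) = 36 - 12*h (x(h) = (-4*3)*(-3 + h) = -12*(-3 + h) = 36 - 12*h)
H(6)*x(20) = 6*(36 - 12*20) = 6*(36 - 240) = 6*(-204) = -1224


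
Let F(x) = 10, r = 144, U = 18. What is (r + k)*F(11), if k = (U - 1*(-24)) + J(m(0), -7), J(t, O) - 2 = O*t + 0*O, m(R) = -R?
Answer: 1880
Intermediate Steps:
J(t, O) = 2 + O*t (J(t, O) = 2 + (O*t + 0*O) = 2 + (O*t + 0) = 2 + O*t)
k = 44 (k = (18 - 1*(-24)) + (2 - (-7)*0) = (18 + 24) + (2 - 7*0) = 42 + (2 + 0) = 42 + 2 = 44)
(r + k)*F(11) = (144 + 44)*10 = 188*10 = 1880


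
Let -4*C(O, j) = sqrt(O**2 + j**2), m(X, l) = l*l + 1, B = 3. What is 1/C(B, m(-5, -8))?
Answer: -2*sqrt(4234)/2117 ≈ -0.061473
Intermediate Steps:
m(X, l) = 1 + l**2 (m(X, l) = l**2 + 1 = 1 + l**2)
C(O, j) = -sqrt(O**2 + j**2)/4
1/C(B, m(-5, -8)) = 1/(-sqrt(3**2 + (1 + (-8)**2)**2)/4) = 1/(-sqrt(9 + (1 + 64)**2)/4) = 1/(-sqrt(9 + 65**2)/4) = 1/(-sqrt(9 + 4225)/4) = 1/(-sqrt(4234)/4) = -2*sqrt(4234)/2117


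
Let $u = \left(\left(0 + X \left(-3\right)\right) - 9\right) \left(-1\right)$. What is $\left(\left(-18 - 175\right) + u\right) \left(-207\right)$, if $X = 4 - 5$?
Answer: $38709$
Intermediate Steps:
$X = -1$ ($X = 4 - 5 = -1$)
$u = 6$ ($u = \left(\left(0 - -3\right) - 9\right) \left(-1\right) = \left(\left(0 + 3\right) - 9\right) \left(-1\right) = \left(3 - 9\right) \left(-1\right) = \left(-6\right) \left(-1\right) = 6$)
$\left(\left(-18 - 175\right) + u\right) \left(-207\right) = \left(\left(-18 - 175\right) + 6\right) \left(-207\right) = \left(-193 + 6\right) \left(-207\right) = \left(-187\right) \left(-207\right) = 38709$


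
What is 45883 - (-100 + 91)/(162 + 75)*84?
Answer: 3625009/79 ≈ 45886.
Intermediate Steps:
45883 - (-100 + 91)/(162 + 75)*84 = 45883 - (-9/237)*84 = 45883 - (-9*1/237)*84 = 45883 - (-3)*84/79 = 45883 - 1*(-252/79) = 45883 + 252/79 = 3625009/79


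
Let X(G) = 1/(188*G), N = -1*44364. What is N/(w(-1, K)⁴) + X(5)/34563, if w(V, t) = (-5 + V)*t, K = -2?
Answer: -10009387051/4678447680 ≈ -2.1395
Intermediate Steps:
N = -44364
w(V, t) = t*(-5 + V)
X(G) = 1/(188*G)
N/(w(-1, K)⁴) + X(5)/34563 = -44364*1/(16*(-5 - 1)⁴) + ((1/188)/5)/34563 = -44364/((-2*(-6))⁴) + ((1/188)*(⅕))*(1/34563) = -44364/(12⁴) + (1/940)*(1/34563) = -44364/20736 + 1/32489220 = -44364*1/20736 + 1/32489220 = -3697/1728 + 1/32489220 = -10009387051/4678447680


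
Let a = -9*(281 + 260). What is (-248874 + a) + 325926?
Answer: 72183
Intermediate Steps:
a = -4869 (a = -9*541 = -4869)
(-248874 + a) + 325926 = (-248874 - 4869) + 325926 = -253743 + 325926 = 72183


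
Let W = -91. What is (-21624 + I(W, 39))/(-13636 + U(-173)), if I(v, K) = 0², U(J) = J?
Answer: 7208/4603 ≈ 1.5659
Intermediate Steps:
I(v, K) = 0
(-21624 + I(W, 39))/(-13636 + U(-173)) = (-21624 + 0)/(-13636 - 173) = -21624/(-13809) = -21624*(-1/13809) = 7208/4603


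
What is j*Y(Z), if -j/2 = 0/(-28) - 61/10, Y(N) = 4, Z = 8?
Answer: 244/5 ≈ 48.800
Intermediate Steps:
j = 61/5 (j = -2*(0/(-28) - 61/10) = -2*(0*(-1/28) - 61*⅒) = -2*(0 - 61/10) = -2*(-61/10) = 61/5 ≈ 12.200)
j*Y(Z) = (61/5)*4 = 244/5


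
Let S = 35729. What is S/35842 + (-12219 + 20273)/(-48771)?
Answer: 1453867591/1748050182 ≈ 0.83171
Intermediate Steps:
S/35842 + (-12219 + 20273)/(-48771) = 35729/35842 + (-12219 + 20273)/(-48771) = 35729*(1/35842) + 8054*(-1/48771) = 35729/35842 - 8054/48771 = 1453867591/1748050182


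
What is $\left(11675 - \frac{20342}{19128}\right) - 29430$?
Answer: $- \frac{169818991}{9564} \approx -17756.0$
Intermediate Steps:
$\left(11675 - \frac{20342}{19128}\right) - 29430 = \left(11675 - \frac{10171}{9564}\right) - 29430 = \frac{111649529}{9564} - 29430 = - \frac{169818991}{9564}$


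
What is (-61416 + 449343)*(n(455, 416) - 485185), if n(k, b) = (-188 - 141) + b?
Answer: -188182611846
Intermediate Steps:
n(k, b) = -329 + b
(-61416 + 449343)*(n(455, 416) - 485185) = (-61416 + 449343)*((-329 + 416) - 485185) = 387927*(87 - 485185) = 387927*(-485098) = -188182611846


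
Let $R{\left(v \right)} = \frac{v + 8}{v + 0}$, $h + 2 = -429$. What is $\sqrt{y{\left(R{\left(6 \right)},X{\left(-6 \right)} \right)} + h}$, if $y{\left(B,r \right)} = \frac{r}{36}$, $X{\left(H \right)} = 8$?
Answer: $\frac{i \sqrt{3877}}{3} \approx 20.755 i$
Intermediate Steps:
$h = -431$ ($h = -2 - 429 = -431$)
$R{\left(v \right)} = \frac{8 + v}{v}$
$y{\left(B,r \right)} = \frac{r}{36}$ ($y{\left(B,r \right)} = r \frac{1}{36} = \frac{r}{36}$)
$\sqrt{y{\left(R{\left(6 \right)},X{\left(-6 \right)} \right)} + h} = \sqrt{\frac{1}{36} \cdot 8 - 431} = \sqrt{\frac{2}{9} - 431} = \sqrt{- \frac{3877}{9}} = \frac{i \sqrt{3877}}{3}$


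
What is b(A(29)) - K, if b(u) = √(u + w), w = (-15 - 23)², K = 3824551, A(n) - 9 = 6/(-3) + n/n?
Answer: -3824551 + 22*√3 ≈ -3.8245e+6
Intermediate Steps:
A(n) = 8 (A(n) = 9 + (6/(-3) + n/n) = 9 + (6*(-⅓) + 1) = 9 + (-2 + 1) = 9 - 1 = 8)
w = 1444 (w = (-38)² = 1444)
b(u) = √(1444 + u) (b(u) = √(u + 1444) = √(1444 + u))
b(A(29)) - K = √(1444 + 8) - 1*3824551 = √1452 - 3824551 = 22*√3 - 3824551 = -3824551 + 22*√3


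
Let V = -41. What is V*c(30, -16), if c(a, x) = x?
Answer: 656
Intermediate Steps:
V*c(30, -16) = -41*(-16) = 656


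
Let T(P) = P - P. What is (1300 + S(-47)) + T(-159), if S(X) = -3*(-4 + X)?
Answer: 1453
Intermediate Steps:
S(X) = 12 - 3*X
T(P) = 0
(1300 + S(-47)) + T(-159) = (1300 + (12 - 3*(-47))) + 0 = (1300 + (12 + 141)) + 0 = (1300 + 153) + 0 = 1453 + 0 = 1453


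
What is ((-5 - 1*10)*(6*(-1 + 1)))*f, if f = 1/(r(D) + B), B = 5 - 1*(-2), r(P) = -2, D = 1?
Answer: 0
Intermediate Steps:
B = 7 (B = 5 + 2 = 7)
f = ⅕ (f = 1/(-2 + 7) = 1/5 = ⅕ ≈ 0.20000)
((-5 - 1*10)*(6*(-1 + 1)))*f = ((-5 - 1*10)*(6*(-1 + 1)))*(⅕) = ((-5 - 10)*(6*0))*(⅕) = -15*0*(⅕) = 0*(⅕) = 0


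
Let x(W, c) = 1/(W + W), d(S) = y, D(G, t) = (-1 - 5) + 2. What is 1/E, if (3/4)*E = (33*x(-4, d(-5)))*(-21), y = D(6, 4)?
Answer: 2/231 ≈ 0.0086580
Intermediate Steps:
D(G, t) = -4 (D(G, t) = -6 + 2 = -4)
y = -4
d(S) = -4
x(W, c) = 1/(2*W)
E = 231/2 (E = 4*((33*((1/2)/(-4)))*(-21))/3 = 4*((33*((1/2)*(-1/4)))*(-21))/3 = 4*((33*(-1/8))*(-21))/3 = 4*(-33/8*(-21))/3 = (4/3)*(693/8) = 231/2 ≈ 115.50)
1/E = 1/(231/2) = 2/231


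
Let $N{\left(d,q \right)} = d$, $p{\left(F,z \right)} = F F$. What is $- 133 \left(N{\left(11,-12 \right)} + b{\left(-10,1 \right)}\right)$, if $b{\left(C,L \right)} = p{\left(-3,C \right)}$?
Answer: $-2660$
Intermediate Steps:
$p{\left(F,z \right)} = F^{2}$
$b{\left(C,L \right)} = 9$ ($b{\left(C,L \right)} = \left(-3\right)^{2} = 9$)
$- 133 \left(N{\left(11,-12 \right)} + b{\left(-10,1 \right)}\right) = - 133 \left(11 + 9\right) = \left(-133\right) 20 = -2660$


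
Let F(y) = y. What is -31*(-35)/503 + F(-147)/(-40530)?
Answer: 2097571/970790 ≈ 2.1607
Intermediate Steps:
-31*(-35)/503 + F(-147)/(-40530) = -31*(-35)/503 - 147/(-40530) = 1085*(1/503) - 147*(-1/40530) = 1085/503 + 7/1930 = 2097571/970790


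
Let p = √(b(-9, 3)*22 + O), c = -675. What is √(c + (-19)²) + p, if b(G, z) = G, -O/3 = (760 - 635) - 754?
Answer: √1689 + I*√314 ≈ 41.097 + 17.72*I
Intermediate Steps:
O = 1887 (O = -3*((760 - 635) - 754) = -3*(125 - 754) = -3*(-629) = 1887)
p = √1689 (p = √(-9*22 + 1887) = √(-198 + 1887) = √1689 ≈ 41.097)
√(c + (-19)²) + p = √(-675 + (-19)²) + √1689 = √(-675 + 361) + √1689 = √(-314) + √1689 = I*√314 + √1689 = √1689 + I*√314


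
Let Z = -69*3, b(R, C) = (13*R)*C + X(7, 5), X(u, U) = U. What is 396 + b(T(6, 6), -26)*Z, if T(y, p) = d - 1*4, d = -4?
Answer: -560367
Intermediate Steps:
T(y, p) = -8 (T(y, p) = -4 - 1*4 = -4 - 4 = -8)
b(R, C) = 5 + 13*C*R (b(R, C) = (13*R)*C + 5 = 13*C*R + 5 = 5 + 13*C*R)
Z = -207
396 + b(T(6, 6), -26)*Z = 396 + (5 + 13*(-26)*(-8))*(-207) = 396 + (5 + 2704)*(-207) = 396 + 2709*(-207) = 396 - 560763 = -560367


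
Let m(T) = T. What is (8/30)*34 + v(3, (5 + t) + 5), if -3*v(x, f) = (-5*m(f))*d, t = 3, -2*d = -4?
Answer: 262/5 ≈ 52.400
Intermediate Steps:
d = 2 (d = -½*(-4) = 2)
v(x, f) = 10*f/3 (v(x, f) = -(-5*f)*2/3 = -(-10)*f/3 = 10*f/3)
(8/30)*34 + v(3, (5 + t) + 5) = (8/30)*34 + 10*((5 + 3) + 5)/3 = (8*(1/30))*34 + 10*(8 + 5)/3 = (4/15)*34 + (10/3)*13 = 136/15 + 130/3 = 262/5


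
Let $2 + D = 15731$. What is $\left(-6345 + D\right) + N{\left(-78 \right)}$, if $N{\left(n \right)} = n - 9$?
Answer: $9297$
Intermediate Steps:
$D = 15729$ ($D = -2 + 15731 = 15729$)
$N{\left(n \right)} = -9 + n$
$\left(-6345 + D\right) + N{\left(-78 \right)} = \left(-6345 + 15729\right) - 87 = 9384 - 87 = 9297$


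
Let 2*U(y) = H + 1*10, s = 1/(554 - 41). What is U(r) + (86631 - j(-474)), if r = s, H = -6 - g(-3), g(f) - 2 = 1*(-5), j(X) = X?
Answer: 174217/2 ≈ 87109.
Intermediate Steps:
g(f) = -3 (g(f) = 2 + 1*(-5) = 2 - 5 = -3)
s = 1/513 ≈ 0.0019493
H = -3 (H = -6 - 1*(-3) = -6 + 3 = -3)
r = 1/513 ≈ 0.0019493
U(y) = 7/2 (U(y) = (-3 + 1*10)/2 = (-3 + 10)/2 = (1/2)*7 = 7/2)
U(r) + (86631 - j(-474)) = 7/2 + (86631 - 1*(-474)) = 7/2 + (86631 + 474) = 7/2 + 87105 = 174217/2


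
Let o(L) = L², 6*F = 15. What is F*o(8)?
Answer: 160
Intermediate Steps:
F = 5/2 (F = (⅙)*15 = 5/2 ≈ 2.5000)
F*o(8) = (5/2)*8² = (5/2)*64 = 160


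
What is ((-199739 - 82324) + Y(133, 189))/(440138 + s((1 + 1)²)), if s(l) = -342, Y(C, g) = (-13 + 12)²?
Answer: -141031/219898 ≈ -0.64135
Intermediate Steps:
Y(C, g) = 1 (Y(C, g) = (-1)² = 1)
((-199739 - 82324) + Y(133, 189))/(440138 + s((1 + 1)²)) = ((-199739 - 82324) + 1)/(440138 - 342) = (-282063 + 1)/439796 = -282062*1/439796 = -141031/219898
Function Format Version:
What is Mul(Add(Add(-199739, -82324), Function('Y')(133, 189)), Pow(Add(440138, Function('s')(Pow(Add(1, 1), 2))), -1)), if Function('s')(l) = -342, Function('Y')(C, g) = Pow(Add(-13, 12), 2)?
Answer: Rational(-141031, 219898) ≈ -0.64135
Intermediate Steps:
Function('Y')(C, g) = 1 (Function('Y')(C, g) = Pow(-1, 2) = 1)
Mul(Add(Add(-199739, -82324), Function('Y')(133, 189)), Pow(Add(440138, Function('s')(Pow(Add(1, 1), 2))), -1)) = Mul(Add(Add(-199739, -82324), 1), Pow(Add(440138, -342), -1)) = Mul(Add(-282063, 1), Pow(439796, -1)) = Mul(-282062, Rational(1, 439796)) = Rational(-141031, 219898)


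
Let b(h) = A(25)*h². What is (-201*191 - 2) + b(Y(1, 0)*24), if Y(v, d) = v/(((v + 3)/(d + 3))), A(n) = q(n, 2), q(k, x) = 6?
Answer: -36449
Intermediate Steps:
A(n) = 6
Y(v, d) = v*(3 + d)/(3 + v) (Y(v, d) = v/(((3 + v)/(3 + d))) = v*((3 + d)/(3 + v)) = v*(3 + d)/(3 + v))
b(h) = 6*h²
(-201*191 - 2) + b(Y(1, 0)*24) = (-201*191 - 2) + 6*((1*(3 + 0)/(3 + 1))*24)² = (-38391 - 2) + 6*((1*3/4)*24)² = -38393 + 6*((1*(¼)*3)*24)² = -38393 + 6*((¾)*24)² = -38393 + 6*18² = -38393 + 6*324 = -38393 + 1944 = -36449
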